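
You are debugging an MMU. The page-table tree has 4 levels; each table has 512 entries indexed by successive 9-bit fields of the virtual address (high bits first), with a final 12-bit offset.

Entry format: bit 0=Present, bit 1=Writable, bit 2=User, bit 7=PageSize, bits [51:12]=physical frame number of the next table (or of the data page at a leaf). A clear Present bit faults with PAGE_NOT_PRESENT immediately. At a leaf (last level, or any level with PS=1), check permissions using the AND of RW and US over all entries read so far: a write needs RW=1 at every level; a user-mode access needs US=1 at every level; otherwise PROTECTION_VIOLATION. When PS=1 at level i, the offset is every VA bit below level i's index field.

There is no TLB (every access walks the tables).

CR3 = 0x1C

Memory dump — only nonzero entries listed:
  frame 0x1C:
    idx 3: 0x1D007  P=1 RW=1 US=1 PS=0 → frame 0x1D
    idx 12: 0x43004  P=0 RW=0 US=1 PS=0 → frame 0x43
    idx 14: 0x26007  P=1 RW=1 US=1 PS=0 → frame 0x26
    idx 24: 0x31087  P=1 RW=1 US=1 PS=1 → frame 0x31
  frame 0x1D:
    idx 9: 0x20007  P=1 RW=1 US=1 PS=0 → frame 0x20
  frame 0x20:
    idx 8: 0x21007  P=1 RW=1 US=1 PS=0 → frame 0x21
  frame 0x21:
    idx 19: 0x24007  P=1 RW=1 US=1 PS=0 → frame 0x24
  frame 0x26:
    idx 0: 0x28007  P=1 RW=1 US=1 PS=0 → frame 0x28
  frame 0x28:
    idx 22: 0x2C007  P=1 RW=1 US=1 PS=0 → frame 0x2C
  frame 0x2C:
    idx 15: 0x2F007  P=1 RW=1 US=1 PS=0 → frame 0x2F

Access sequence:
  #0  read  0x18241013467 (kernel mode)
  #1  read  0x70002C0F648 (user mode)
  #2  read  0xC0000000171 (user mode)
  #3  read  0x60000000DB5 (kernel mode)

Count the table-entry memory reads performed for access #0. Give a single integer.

Trace:
#0 VA=0x18241013467 (r,kernel):
  L0: frame=0x1C idx=3 entry=0x1D007 [P=1 RW=1 US=1 PS=0]
  L1: frame=0x1D idx=9 entry=0x20007 [P=1 RW=1 US=1 PS=0]
  L2: frame=0x20 idx=8 entry=0x21007 [P=1 RW=1 US=1 PS=0]
  L3: frame=0x21 idx=19 entry=0x24007 [P=1 RW=1 US=1 PS=0]
  ✓ 0x24467  — 4 lookups
#1 VA=0x70002C0F648 (r,user):
  L0: frame=0x1C idx=14 entry=0x26007 [P=1 RW=1 US=1 PS=0]
  L1: frame=0x26 idx=0 entry=0x28007 [P=1 RW=1 US=1 PS=0]
  L2: frame=0x28 idx=22 entry=0x2C007 [P=1 RW=1 US=1 PS=0]
  L3: frame=0x2C idx=15 entry=0x2F007 [P=1 RW=1 US=1 PS=0]
  ✓ 0x2F648  — 4 lookups
#2 VA=0xC0000000171 (r,user):
  L0: frame=0x1C idx=24 entry=0x31087 [P=1 RW=1 US=1 PS=1]
  ✓ 0x31171 (huge @L0)  — 1 lookups
#3 VA=0x60000000DB5 (r,kernel):
  L0: frame=0x1C idx=12 entry=0x43004 [P=0 RW=0 US=1 PS=0]
  ✗ PAGE_NOT_PRESENT  [1 reads]

Entries read for #0: 4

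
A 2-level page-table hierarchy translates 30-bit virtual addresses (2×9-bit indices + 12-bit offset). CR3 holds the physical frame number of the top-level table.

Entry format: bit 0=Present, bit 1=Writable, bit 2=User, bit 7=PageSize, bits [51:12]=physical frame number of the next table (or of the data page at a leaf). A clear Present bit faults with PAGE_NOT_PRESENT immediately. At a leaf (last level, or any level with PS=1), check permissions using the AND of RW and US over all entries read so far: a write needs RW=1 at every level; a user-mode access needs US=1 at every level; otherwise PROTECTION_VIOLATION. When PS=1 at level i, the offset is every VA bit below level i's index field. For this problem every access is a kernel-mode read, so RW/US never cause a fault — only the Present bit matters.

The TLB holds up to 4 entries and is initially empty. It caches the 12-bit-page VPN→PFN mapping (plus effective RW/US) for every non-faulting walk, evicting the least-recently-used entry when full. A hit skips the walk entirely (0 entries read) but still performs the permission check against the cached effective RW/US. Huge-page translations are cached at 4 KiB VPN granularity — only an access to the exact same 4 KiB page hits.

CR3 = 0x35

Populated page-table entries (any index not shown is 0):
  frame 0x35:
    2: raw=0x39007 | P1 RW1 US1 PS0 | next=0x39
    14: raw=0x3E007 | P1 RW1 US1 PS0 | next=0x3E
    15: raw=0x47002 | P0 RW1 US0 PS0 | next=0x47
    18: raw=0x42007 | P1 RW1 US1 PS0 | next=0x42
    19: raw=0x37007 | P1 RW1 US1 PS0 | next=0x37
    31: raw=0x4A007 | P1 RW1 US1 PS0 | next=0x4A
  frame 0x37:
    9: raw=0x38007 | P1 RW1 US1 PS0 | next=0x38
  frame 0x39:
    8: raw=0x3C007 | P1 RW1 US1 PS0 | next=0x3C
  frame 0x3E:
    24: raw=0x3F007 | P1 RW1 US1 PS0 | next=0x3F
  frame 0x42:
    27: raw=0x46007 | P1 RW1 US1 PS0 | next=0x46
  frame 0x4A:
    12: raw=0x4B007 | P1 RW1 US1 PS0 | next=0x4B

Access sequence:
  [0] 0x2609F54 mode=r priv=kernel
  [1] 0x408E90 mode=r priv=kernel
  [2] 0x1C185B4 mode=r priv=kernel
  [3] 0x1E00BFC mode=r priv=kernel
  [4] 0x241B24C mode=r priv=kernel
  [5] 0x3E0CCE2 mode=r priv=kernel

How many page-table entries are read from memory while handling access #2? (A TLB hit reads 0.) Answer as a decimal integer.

Per-access translation:
#0 VA=0x2609F54 (r,kernel):
  [0] read 0x35 idx=19: raw=0x37007 flags P=1 W=1 U=1 S=0
  [1] read 0x37 idx=9: raw=0x38007 flags P=1 W=1 U=1 S=0
  ✓ 0x38F54  — 2 lookups
#1 VA=0x408E90 (r,kernel):
  [0] read 0x35 idx=2: raw=0x39007 flags P=1 W=1 U=1 S=0
  [1] read 0x39 idx=8: raw=0x3C007 flags P=1 W=1 U=1 S=0
  ✓ 0x3CE90  — 2 lookups
#2 VA=0x1C185B4 (r,kernel):
  [0] read 0x35 idx=14: raw=0x3E007 flags P=1 W=1 U=1 S=0
  [1] read 0x3E idx=24: raw=0x3F007 flags P=1 W=1 U=1 S=0
  ✓ 0x3F5B4  — 2 lookups
#3 VA=0x1E00BFC (r,kernel):
  [0] read 0x35 idx=15: raw=0x47002 flags P=0 W=1 U=0 S=0
  → PAGE_NOT_PRESENT  (1 entries read)
#4 VA=0x241B24C (r,kernel):
  [0] read 0x35 idx=18: raw=0x42007 flags P=1 W=1 U=1 S=0
  [1] read 0x42 idx=27: raw=0x46007 flags P=1 W=1 U=1 S=0
  ✓ 0x4624C  — 2 lookups
#5 VA=0x3E0CCE2 (r,kernel):
  [0] read 0x35 idx=31: raw=0x4A007 flags P=1 W=1 U=1 S=0
  [1] read 0x4A idx=12: raw=0x4B007 flags P=1 W=1 U=1 S=0
  ✓ 0x4BCE2  — 2 lookups

Entries read for #2: 2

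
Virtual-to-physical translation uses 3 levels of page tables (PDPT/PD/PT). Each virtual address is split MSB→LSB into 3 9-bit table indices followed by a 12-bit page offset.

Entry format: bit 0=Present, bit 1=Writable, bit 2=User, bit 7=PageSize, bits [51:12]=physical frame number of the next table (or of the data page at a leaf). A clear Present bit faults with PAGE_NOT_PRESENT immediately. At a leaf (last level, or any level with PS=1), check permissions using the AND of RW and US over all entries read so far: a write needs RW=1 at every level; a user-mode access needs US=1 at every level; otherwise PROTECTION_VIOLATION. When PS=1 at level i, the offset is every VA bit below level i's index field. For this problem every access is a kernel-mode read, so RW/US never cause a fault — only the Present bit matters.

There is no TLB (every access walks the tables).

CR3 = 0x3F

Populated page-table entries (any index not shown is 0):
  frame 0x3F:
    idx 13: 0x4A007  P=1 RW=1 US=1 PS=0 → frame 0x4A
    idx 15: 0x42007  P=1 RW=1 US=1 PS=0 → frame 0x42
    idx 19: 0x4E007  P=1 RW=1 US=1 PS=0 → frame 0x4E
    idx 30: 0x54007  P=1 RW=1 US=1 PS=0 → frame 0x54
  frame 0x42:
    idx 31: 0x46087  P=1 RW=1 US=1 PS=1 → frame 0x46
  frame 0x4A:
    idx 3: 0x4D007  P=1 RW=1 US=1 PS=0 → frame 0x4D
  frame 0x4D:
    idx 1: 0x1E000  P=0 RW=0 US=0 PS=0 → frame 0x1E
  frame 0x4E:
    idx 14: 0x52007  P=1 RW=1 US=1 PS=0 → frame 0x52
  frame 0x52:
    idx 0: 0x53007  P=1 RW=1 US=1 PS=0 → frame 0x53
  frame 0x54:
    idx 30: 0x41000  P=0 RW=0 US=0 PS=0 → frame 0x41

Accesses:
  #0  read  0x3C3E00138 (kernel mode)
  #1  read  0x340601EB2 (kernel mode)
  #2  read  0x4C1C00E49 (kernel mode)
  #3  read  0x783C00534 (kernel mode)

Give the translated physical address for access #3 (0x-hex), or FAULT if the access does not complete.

Walk each access:
#0 VA=0x3C3E00138 (r,kernel):
  L0: frame=0x3F idx=15 entry=0x42007 [P=1 RW=1 US=1 PS=0]
  L1: frame=0x42 idx=31 entry=0x46087 [P=1 RW=1 US=1 PS=1]
  → PA=0x46138 (huge @L1)  (2 entries read)
#1 VA=0x340601EB2 (r,kernel):
  L0: frame=0x3F idx=13 entry=0x4A007 [P=1 RW=1 US=1 PS=0]
  L1: frame=0x4A idx=3 entry=0x4D007 [P=1 RW=1 US=1 PS=0]
  L2: frame=0x4D idx=1 entry=0x1E000 [P=0 RW=0 US=0 PS=0]
  ⇒ fault: PAGE_NOT_PRESENT  — 3 lookups
#2 VA=0x4C1C00E49 (r,kernel):
  L0: frame=0x3F idx=19 entry=0x4E007 [P=1 RW=1 US=1 PS=0]
  L1: frame=0x4E idx=14 entry=0x52007 [P=1 RW=1 US=1 PS=0]
  L2: frame=0x52 idx=0 entry=0x53007 [P=1 RW=1 US=1 PS=0]
  → PA=0x53E49  (3 entries read)
#3 VA=0x783C00534 (r,kernel):
  L0: frame=0x3F idx=30 entry=0x54007 [P=1 RW=1 US=1 PS=0]
  L1: frame=0x54 idx=30 entry=0x41000 [P=0 RW=0 US=0 PS=0]
  ⇒ fault: PAGE_NOT_PRESENT  — 2 lookups

Access #3 PA: FAULT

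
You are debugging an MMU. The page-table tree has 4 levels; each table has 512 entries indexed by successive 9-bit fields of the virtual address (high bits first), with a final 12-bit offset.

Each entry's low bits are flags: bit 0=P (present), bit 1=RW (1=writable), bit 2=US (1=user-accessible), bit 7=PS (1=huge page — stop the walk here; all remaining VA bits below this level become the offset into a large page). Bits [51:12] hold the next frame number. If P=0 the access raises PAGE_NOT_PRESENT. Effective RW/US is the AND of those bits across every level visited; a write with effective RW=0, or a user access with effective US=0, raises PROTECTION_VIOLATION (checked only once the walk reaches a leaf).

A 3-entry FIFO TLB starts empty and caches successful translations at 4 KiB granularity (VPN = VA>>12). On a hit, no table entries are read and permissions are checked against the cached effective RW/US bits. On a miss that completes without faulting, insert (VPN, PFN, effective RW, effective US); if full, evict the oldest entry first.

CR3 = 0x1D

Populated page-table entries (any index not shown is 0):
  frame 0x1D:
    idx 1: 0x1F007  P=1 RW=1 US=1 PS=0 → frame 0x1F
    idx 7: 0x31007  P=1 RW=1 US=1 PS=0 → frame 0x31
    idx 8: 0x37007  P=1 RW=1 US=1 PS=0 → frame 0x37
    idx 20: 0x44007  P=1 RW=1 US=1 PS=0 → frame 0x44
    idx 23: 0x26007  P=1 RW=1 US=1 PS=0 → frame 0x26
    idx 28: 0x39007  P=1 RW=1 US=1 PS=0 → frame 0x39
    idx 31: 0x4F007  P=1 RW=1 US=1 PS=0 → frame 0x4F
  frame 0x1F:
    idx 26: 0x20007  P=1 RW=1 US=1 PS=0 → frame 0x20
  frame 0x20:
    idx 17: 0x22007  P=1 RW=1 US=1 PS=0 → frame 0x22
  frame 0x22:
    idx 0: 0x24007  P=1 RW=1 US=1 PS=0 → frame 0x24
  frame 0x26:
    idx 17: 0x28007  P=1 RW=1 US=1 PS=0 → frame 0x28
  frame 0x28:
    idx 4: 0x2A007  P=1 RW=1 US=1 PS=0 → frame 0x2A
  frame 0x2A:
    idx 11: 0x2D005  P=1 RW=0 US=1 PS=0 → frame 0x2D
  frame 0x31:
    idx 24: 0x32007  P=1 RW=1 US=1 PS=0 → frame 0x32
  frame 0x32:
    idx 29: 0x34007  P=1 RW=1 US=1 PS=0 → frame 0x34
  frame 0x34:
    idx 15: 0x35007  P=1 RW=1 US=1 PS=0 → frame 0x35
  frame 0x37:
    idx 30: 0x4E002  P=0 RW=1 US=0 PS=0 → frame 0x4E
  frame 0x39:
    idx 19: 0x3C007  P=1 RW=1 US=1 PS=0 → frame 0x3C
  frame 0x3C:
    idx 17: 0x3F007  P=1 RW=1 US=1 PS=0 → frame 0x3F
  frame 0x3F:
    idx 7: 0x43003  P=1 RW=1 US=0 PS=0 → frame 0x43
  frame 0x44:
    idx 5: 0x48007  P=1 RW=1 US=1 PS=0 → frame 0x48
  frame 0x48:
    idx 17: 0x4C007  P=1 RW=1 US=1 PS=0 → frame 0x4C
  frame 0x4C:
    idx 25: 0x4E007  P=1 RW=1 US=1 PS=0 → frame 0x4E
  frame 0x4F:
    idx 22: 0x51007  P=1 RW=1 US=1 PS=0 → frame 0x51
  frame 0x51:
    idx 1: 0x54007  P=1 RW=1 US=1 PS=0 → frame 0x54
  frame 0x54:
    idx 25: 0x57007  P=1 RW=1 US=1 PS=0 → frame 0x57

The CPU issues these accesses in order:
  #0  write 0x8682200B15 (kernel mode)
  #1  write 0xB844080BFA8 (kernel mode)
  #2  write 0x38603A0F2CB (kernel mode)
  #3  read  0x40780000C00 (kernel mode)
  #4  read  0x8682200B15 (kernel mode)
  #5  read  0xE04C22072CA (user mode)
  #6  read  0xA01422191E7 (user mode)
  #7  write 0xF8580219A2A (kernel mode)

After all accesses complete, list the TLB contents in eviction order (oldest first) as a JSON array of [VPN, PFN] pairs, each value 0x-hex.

Per-access translation:
#0 VA=0x8682200B15 (w,kernel):
  L0: frame=0x1D idx=1 entry=0x1F007 [P=1 RW=1 US=1 PS=0]
  L1: frame=0x1F idx=26 entry=0x20007 [P=1 RW=1 US=1 PS=0]
  L2: frame=0x20 idx=17 entry=0x22007 [P=1 RW=1 US=1 PS=0]
  L3: frame=0x22 idx=0 entry=0x24007 [P=1 RW=1 US=1 PS=0]
  ⇒ phys 0x24B15  [4 reads]
#1 VA=0xB844080BFA8 (w,kernel):
  L0: frame=0x1D idx=23 entry=0x26007 [P=1 RW=1 US=1 PS=0]
  L1: frame=0x26 idx=17 entry=0x28007 [P=1 RW=1 US=1 PS=0]
  L2: frame=0x28 idx=4 entry=0x2A007 [P=1 RW=1 US=1 PS=0]
  L3: frame=0x2A idx=11 entry=0x2D005 [P=1 RW=0 US=1 PS=0]
  → PROTECTION_VIOLATION  (4 entries read)
#2 VA=0x38603A0F2CB (w,kernel):
  L0: frame=0x1D idx=7 entry=0x31007 [P=1 RW=1 US=1 PS=0]
  L1: frame=0x31 idx=24 entry=0x32007 [P=1 RW=1 US=1 PS=0]
  L2: frame=0x32 idx=29 entry=0x34007 [P=1 RW=1 US=1 PS=0]
  L3: frame=0x34 idx=15 entry=0x35007 [P=1 RW=1 US=1 PS=0]
  ⇒ phys 0x352CB  [4 reads]
#3 VA=0x40780000C00 (r,kernel):
  L0: frame=0x1D idx=8 entry=0x37007 [P=1 RW=1 US=1 PS=0]
  L1: frame=0x37 idx=30 entry=0x4E002 [P=0 RW=1 US=0 PS=0]
  → PAGE_NOT_PRESENT  (2 entries read)
#4 VA=0x8682200B15 (r,kernel):
  TLB hit vpn=0x8682200 → PA=0x24B15
#5 VA=0xE04C22072CA (r,user):
  L0: frame=0x1D idx=28 entry=0x39007 [P=1 RW=1 US=1 PS=0]
  L1: frame=0x39 idx=19 entry=0x3C007 [P=1 RW=1 US=1 PS=0]
  L2: frame=0x3C idx=17 entry=0x3F007 [P=1 RW=1 US=1 PS=0]
  L3: frame=0x3F idx=7 entry=0x43003 [P=1 RW=1 US=0 PS=0]
  → PROTECTION_VIOLATION  (4 entries read)
#6 VA=0xA01422191E7 (r,user):
  L0: frame=0x1D idx=20 entry=0x44007 [P=1 RW=1 US=1 PS=0]
  L1: frame=0x44 idx=5 entry=0x48007 [P=1 RW=1 US=1 PS=0]
  L2: frame=0x48 idx=17 entry=0x4C007 [P=1 RW=1 US=1 PS=0]
  L3: frame=0x4C idx=25 entry=0x4E007 [P=1 RW=1 US=1 PS=0]
  ⇒ phys 0x4E1E7  [4 reads]
#7 VA=0xF8580219A2A (w,kernel):
  L0: frame=0x1D idx=31 entry=0x4F007 [P=1 RW=1 US=1 PS=0]
  L1: frame=0x4F idx=22 entry=0x51007 [P=1 RW=1 US=1 PS=0]
  L2: frame=0x51 idx=1 entry=0x54007 [P=1 RW=1 US=1 PS=0]
  L3: frame=0x54 idx=25 entry=0x57007 [P=1 RW=1 US=1 PS=0]
  ⇒ phys 0x57A2A  [4 reads]

TLB: [["0x38603A0F", "0x35"], ["0xA0142219", "0x4E"], ["0xF8580219", "0x57"]]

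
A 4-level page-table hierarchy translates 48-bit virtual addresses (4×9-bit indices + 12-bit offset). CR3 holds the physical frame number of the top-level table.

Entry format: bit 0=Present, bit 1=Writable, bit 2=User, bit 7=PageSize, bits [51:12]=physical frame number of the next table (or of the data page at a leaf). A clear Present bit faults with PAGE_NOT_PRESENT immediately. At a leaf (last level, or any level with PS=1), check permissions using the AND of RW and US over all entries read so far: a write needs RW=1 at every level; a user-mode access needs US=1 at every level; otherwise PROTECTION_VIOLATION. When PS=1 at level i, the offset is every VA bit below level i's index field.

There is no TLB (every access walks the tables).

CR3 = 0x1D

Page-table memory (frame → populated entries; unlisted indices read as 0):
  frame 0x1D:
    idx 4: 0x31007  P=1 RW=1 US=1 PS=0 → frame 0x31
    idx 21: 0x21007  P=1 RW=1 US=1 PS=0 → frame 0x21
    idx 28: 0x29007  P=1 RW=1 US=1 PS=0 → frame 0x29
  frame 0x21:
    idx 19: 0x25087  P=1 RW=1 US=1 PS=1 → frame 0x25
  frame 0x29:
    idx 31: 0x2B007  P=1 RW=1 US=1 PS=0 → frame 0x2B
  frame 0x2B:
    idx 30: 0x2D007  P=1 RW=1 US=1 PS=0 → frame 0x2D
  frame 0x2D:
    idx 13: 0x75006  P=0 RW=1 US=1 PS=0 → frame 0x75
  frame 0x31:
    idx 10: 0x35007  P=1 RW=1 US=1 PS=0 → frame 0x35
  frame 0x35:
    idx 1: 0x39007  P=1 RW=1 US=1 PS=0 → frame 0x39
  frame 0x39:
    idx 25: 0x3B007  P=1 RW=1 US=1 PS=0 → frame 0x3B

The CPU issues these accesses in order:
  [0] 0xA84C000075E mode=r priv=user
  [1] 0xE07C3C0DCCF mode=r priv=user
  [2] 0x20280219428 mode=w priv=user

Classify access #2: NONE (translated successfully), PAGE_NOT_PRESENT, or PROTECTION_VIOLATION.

Per-access translation:
#0 VA=0xA84C000075E (r,user):
  [0] read 0x1D idx=21: raw=0x21007 flags P=1 W=1 U=1 S=0
  [1] read 0x21 idx=19: raw=0x25087 flags P=1 W=1 U=1 S=1
  → PA=0x2575E (huge @L1)  (2 entries read)
#1 VA=0xE07C3C0DCCF (r,user):
  [0] read 0x1D idx=28: raw=0x29007 flags P=1 W=1 U=1 S=0
  [1] read 0x29 idx=31: raw=0x2B007 flags P=1 W=1 U=1 S=0
  [2] read 0x2B idx=30: raw=0x2D007 flags P=1 W=1 U=1 S=0
  [3] read 0x2D idx=13: raw=0x75006 flags P=0 W=1 U=1 S=0
  ⇒ fault: PAGE_NOT_PRESENT  — 4 lookups
#2 VA=0x20280219428 (w,user):
  [0] read 0x1D idx=4: raw=0x31007 flags P=1 W=1 U=1 S=0
  [1] read 0x31 idx=10: raw=0x35007 flags P=1 W=1 U=1 S=0
  [2] read 0x35 idx=1: raw=0x39007 flags P=1 W=1 U=1 S=0
  [3] read 0x39 idx=25: raw=0x3B007 flags P=1 W=1 U=1 S=0
  → PA=0x3B428  (4 entries read)

Access #2 fault: NONE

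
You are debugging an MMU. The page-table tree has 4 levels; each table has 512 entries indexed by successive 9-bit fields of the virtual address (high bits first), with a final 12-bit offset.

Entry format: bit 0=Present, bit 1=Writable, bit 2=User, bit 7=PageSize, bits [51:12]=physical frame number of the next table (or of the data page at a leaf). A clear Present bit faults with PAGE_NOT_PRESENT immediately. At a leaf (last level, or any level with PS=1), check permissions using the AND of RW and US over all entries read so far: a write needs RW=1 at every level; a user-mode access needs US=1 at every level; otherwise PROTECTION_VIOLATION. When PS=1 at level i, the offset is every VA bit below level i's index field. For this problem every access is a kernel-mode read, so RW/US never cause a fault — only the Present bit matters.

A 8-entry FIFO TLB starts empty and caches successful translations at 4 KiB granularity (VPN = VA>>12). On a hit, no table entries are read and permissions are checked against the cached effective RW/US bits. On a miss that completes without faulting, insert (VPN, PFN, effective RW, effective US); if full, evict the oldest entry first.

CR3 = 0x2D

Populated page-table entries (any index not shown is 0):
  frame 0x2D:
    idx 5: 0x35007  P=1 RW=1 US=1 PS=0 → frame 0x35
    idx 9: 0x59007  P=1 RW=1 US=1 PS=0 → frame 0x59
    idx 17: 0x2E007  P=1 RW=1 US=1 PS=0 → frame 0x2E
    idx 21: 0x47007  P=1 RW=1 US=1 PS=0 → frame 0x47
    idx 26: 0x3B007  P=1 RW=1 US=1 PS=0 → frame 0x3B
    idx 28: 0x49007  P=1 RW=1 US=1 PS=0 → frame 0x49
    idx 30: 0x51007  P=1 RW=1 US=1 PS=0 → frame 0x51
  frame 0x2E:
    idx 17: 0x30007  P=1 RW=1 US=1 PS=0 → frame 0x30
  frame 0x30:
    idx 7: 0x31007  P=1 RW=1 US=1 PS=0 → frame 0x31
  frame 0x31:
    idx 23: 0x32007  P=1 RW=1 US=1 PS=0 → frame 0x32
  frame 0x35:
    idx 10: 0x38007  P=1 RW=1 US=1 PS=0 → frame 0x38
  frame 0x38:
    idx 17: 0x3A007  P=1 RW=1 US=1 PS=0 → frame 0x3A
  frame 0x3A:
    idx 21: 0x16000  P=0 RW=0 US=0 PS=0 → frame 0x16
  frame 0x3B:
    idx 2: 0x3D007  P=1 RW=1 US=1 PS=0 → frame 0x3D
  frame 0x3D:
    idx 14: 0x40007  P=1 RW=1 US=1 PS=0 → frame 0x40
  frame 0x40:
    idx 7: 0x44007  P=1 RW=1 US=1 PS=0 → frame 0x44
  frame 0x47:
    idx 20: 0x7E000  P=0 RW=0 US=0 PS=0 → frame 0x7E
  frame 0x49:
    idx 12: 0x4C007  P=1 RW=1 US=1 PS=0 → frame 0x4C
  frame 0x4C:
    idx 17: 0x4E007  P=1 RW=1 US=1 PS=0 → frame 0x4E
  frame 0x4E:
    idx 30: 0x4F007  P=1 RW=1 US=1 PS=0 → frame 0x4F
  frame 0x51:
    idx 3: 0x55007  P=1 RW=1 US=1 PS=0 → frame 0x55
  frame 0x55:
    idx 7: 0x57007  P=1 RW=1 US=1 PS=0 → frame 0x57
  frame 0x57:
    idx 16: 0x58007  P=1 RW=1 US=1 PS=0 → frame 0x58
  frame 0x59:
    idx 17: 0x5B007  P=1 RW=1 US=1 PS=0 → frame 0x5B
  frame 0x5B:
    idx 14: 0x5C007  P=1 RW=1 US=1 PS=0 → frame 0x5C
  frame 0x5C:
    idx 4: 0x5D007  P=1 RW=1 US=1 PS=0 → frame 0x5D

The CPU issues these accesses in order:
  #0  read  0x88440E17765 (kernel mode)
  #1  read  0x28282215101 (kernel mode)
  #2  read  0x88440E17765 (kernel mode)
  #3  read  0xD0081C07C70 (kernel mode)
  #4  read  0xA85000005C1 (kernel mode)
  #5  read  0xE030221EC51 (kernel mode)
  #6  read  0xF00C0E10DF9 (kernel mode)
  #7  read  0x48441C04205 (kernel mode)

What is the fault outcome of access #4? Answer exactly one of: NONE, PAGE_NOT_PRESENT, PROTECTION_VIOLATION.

Walk each access:
#0 VA=0x88440E17765 (r,kernel):
  [0] read 0x2D idx=17: raw=0x2E007 flags P=1 W=1 U=1 S=0
  [1] read 0x2E idx=17: raw=0x30007 flags P=1 W=1 U=1 S=0
  [2] read 0x30 idx=7: raw=0x31007 flags P=1 W=1 U=1 S=0
  [3] read 0x31 idx=23: raw=0x32007 flags P=1 W=1 U=1 S=0
  ⇒ phys 0x32765  [4 reads]
#1 VA=0x28282215101 (r,kernel):
  [0] read 0x2D idx=5: raw=0x35007 flags P=1 W=1 U=1 S=0
  [1] read 0x35 idx=10: raw=0x38007 flags P=1 W=1 U=1 S=0
  [2] read 0x38 idx=17: raw=0x3A007 flags P=1 W=1 U=1 S=0
  [3] read 0x3A idx=21: raw=0x16000 flags P=0 W=0 U=0 S=0
  ⇒ fault: PAGE_NOT_PRESENT  — 4 lookups
#2 VA=0x88440E17765 (r,kernel):
  TLB hit vpn=0x88440E17 → PA=0x32765
#3 VA=0xD0081C07C70 (r,kernel):
  [0] read 0x2D idx=26: raw=0x3B007 flags P=1 W=1 U=1 S=0
  [1] read 0x3B idx=2: raw=0x3D007 flags P=1 W=1 U=1 S=0
  [2] read 0x3D idx=14: raw=0x40007 flags P=1 W=1 U=1 S=0
  [3] read 0x40 idx=7: raw=0x44007 flags P=1 W=1 U=1 S=0
  ⇒ phys 0x44C70  [4 reads]
#4 VA=0xA85000005C1 (r,kernel):
  [0] read 0x2D idx=21: raw=0x47007 flags P=1 W=1 U=1 S=0
  [1] read 0x47 idx=20: raw=0x7E000 flags P=0 W=0 U=0 S=0
  ⇒ fault: PAGE_NOT_PRESENT  — 2 lookups
#5 VA=0xE030221EC51 (r,kernel):
  [0] read 0x2D idx=28: raw=0x49007 flags P=1 W=1 U=1 S=0
  [1] read 0x49 idx=12: raw=0x4C007 flags P=1 W=1 U=1 S=0
  [2] read 0x4C idx=17: raw=0x4E007 flags P=1 W=1 U=1 S=0
  [3] read 0x4E idx=30: raw=0x4F007 flags P=1 W=1 U=1 S=0
  ⇒ phys 0x4FC51  [4 reads]
#6 VA=0xF00C0E10DF9 (r,kernel):
  [0] read 0x2D idx=30: raw=0x51007 flags P=1 W=1 U=1 S=0
  [1] read 0x51 idx=3: raw=0x55007 flags P=1 W=1 U=1 S=0
  [2] read 0x55 idx=7: raw=0x57007 flags P=1 W=1 U=1 S=0
  [3] read 0x57 idx=16: raw=0x58007 flags P=1 W=1 U=1 S=0
  ⇒ phys 0x58DF9  [4 reads]
#7 VA=0x48441C04205 (r,kernel):
  [0] read 0x2D idx=9: raw=0x59007 flags P=1 W=1 U=1 S=0
  [1] read 0x59 idx=17: raw=0x5B007 flags P=1 W=1 U=1 S=0
  [2] read 0x5B idx=14: raw=0x5C007 flags P=1 W=1 U=1 S=0
  [3] read 0x5C idx=4: raw=0x5D007 flags P=1 W=1 U=1 S=0
  ⇒ phys 0x5D205  [4 reads]

Access #4 fault: PAGE_NOT_PRESENT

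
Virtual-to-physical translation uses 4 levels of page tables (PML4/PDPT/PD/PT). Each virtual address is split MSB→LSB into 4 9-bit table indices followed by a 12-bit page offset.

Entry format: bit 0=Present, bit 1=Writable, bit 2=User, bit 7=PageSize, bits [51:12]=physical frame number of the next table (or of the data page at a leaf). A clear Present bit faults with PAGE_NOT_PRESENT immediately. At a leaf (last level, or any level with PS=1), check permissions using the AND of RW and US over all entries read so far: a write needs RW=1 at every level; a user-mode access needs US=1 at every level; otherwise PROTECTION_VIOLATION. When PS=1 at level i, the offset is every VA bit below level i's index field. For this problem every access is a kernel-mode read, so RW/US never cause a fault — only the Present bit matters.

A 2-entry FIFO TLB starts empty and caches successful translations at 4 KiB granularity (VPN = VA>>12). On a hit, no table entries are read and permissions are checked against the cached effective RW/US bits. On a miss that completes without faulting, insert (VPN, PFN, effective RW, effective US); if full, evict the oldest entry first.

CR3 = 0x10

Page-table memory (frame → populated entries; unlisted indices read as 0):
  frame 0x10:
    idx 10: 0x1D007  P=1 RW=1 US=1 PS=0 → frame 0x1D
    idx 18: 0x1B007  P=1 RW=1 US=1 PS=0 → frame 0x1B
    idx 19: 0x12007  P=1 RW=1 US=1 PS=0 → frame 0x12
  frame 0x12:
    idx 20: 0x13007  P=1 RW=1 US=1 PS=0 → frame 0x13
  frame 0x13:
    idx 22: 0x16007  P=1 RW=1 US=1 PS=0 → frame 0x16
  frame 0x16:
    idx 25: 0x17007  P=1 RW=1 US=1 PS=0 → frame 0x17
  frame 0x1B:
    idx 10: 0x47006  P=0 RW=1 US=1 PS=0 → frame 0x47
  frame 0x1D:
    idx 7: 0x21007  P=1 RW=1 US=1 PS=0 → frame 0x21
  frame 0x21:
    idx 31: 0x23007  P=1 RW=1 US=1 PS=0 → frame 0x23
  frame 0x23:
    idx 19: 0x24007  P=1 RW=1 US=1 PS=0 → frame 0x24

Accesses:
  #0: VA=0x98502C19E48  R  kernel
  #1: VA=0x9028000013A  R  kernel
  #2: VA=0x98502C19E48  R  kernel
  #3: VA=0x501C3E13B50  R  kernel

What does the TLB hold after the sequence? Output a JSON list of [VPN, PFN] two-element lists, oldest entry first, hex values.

Walk each access:
#0 VA=0x98502C19E48 (r,kernel):
  L0 @0x10[19] → 0x12007  P=1,RW=1,US=1,PS=0
  L1 @0x12[20] → 0x13007  P=1,RW=1,US=1,PS=0
  L2 @0x13[22] → 0x16007  P=1,RW=1,US=1,PS=0
  L3 @0x16[25] → 0x17007  P=1,RW=1,US=1,PS=0
  → PA=0x17E48  (4 entries read)
#1 VA=0x9028000013A (r,kernel):
  L0 @0x10[18] → 0x1B007  P=1,RW=1,US=1,PS=0
  L1 @0x1B[10] → 0x47006  P=0,RW=1,US=1,PS=0
  → PAGE_NOT_PRESENT  (2 entries read)
#2 VA=0x98502C19E48 (r,kernel):
  TLB hit vpn=0x98502C19 → PA=0x17E48
#3 VA=0x501C3E13B50 (r,kernel):
  L0 @0x10[10] → 0x1D007  P=1,RW=1,US=1,PS=0
  L1 @0x1D[7] → 0x21007  P=1,RW=1,US=1,PS=0
  L2 @0x21[31] → 0x23007  P=1,RW=1,US=1,PS=0
  L3 @0x23[19] → 0x24007  P=1,RW=1,US=1,PS=0
  → PA=0x24B50  (4 entries read)

TLB: [["0x98502C19", "0x17"], ["0x501C3E13", "0x24"]]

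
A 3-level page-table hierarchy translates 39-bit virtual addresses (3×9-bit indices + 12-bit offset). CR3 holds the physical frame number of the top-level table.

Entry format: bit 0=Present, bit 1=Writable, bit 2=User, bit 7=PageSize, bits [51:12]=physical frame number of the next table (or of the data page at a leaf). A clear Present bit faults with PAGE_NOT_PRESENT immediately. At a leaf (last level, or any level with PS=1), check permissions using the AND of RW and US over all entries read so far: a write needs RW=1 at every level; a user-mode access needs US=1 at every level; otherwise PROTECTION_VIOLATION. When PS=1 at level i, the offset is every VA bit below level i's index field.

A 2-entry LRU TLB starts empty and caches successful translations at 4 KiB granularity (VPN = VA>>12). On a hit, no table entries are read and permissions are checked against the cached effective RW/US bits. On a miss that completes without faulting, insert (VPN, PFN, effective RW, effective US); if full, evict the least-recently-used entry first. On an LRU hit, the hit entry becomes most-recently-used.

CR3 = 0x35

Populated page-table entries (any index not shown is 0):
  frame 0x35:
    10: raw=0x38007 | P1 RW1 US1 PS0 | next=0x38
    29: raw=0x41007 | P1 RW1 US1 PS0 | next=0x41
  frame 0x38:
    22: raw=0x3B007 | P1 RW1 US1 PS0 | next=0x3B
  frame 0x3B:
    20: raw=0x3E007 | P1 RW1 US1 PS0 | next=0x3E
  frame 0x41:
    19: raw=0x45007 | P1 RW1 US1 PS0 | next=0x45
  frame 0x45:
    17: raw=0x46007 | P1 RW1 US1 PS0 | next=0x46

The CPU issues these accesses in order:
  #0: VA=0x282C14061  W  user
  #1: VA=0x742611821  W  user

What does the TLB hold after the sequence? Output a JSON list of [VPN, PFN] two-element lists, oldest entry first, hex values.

Per-access translation:
#0 VA=0x282C14061 (w,user):
  L0: frame=0x35 idx=10 entry=0x38007 [P=1 RW=1 US=1 PS=0]
  L1: frame=0x38 idx=22 entry=0x3B007 [P=1 RW=1 US=1 PS=0]
  L2: frame=0x3B idx=20 entry=0x3E007 [P=1 RW=1 US=1 PS=0]
  ⇒ phys 0x3E061  [3 reads]
#1 VA=0x742611821 (w,user):
  L0: frame=0x35 idx=29 entry=0x41007 [P=1 RW=1 US=1 PS=0]
  L1: frame=0x41 idx=19 entry=0x45007 [P=1 RW=1 US=1 PS=0]
  L2: frame=0x45 idx=17 entry=0x46007 [P=1 RW=1 US=1 PS=0]
  ⇒ phys 0x46821  [3 reads]

TLB: [["0x282C14", "0x3E"], ["0x742611", "0x46"]]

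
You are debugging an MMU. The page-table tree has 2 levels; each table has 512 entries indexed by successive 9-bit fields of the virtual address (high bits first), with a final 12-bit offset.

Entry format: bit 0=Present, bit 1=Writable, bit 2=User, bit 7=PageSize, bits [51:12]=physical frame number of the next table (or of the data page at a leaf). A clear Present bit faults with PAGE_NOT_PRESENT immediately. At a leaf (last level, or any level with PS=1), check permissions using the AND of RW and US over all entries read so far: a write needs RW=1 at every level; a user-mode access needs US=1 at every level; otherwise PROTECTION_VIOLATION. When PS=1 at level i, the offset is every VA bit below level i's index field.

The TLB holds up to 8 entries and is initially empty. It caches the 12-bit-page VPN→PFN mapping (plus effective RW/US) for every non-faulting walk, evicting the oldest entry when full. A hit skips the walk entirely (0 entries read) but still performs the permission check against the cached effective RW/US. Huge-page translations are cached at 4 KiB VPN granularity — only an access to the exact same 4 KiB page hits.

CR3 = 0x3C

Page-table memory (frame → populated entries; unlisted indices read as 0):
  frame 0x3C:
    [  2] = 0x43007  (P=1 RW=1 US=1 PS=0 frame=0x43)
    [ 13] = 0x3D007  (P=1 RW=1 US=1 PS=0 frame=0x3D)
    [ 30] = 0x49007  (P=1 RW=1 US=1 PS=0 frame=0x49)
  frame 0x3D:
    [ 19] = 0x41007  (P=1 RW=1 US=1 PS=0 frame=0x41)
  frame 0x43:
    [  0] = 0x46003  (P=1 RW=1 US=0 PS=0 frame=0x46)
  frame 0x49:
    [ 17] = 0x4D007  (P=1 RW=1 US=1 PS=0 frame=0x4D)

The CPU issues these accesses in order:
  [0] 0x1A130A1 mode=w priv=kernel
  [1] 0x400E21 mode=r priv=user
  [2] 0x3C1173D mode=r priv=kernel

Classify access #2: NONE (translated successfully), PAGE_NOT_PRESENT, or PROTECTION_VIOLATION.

Trace:
#0 VA=0x1A130A1 (w,kernel):
  L0: frame=0x3C idx=13 entry=0x3D007 [P=1 RW=1 US=1 PS=0]
  L1: frame=0x3D idx=19 entry=0x41007 [P=1 RW=1 US=1 PS=0]
  ⇒ phys 0x410A1  [2 reads]
#1 VA=0x400E21 (r,user):
  L0: frame=0x3C idx=2 entry=0x43007 [P=1 RW=1 US=1 PS=0]
  L1: frame=0x43 idx=0 entry=0x46003 [P=1 RW=1 US=0 PS=0]
  ✗ PROTECTION_VIOLATION  [2 reads]
#2 VA=0x3C1173D (r,kernel):
  L0: frame=0x3C idx=30 entry=0x49007 [P=1 RW=1 US=1 PS=0]
  L1: frame=0x49 idx=17 entry=0x4D007 [P=1 RW=1 US=1 PS=0]
  ⇒ phys 0x4D73D  [2 reads]

Access #2 fault: NONE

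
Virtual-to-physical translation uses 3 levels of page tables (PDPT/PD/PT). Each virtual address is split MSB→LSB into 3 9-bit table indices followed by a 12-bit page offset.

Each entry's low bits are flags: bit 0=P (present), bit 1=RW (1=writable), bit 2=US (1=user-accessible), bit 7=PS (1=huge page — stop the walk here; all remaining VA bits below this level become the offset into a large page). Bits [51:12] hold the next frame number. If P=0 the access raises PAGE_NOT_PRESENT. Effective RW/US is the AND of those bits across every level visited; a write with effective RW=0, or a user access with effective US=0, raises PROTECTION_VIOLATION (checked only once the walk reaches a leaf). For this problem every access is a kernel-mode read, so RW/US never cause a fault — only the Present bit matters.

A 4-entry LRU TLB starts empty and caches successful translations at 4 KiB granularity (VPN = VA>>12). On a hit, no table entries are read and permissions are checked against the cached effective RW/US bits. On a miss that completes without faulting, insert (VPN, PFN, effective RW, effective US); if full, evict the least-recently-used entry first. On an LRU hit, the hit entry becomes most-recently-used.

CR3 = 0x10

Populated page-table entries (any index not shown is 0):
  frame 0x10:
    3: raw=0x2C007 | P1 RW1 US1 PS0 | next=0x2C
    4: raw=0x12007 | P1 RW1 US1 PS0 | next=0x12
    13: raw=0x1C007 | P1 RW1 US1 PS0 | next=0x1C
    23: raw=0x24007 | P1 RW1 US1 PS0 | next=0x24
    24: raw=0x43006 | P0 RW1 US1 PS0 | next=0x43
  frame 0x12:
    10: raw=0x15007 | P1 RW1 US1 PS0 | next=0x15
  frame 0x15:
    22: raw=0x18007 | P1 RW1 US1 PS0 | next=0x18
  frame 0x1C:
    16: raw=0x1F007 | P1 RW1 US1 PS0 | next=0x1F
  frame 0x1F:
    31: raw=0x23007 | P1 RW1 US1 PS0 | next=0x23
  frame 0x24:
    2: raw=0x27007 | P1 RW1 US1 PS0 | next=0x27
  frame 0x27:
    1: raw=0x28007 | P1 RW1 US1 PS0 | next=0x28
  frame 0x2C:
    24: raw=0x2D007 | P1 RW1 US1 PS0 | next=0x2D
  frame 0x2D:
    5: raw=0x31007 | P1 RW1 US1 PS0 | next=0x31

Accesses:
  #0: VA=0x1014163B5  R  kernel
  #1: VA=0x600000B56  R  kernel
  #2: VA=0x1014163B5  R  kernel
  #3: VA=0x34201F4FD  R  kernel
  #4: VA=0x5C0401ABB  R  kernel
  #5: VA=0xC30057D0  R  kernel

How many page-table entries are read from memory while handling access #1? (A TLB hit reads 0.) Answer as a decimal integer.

Trace:
#0 VA=0x1014163B5 (r,kernel):
  L0 @0x10[4] → 0x12007  P=1,RW=1,US=1,PS=0
  L1 @0x12[10] → 0x15007  P=1,RW=1,US=1,PS=0
  L2 @0x15[22] → 0x18007  P=1,RW=1,US=1,PS=0
  ⇒ phys 0x183B5  [3 reads]
#1 VA=0x600000B56 (r,kernel):
  L0 @0x10[24] → 0x43006  P=0,RW=1,US=1,PS=0
  → PAGE_NOT_PRESENT  (1 entries read)
#2 VA=0x1014163B5 (r,kernel):
  TLB hit vpn=0x101416 → PA=0x183B5
#3 VA=0x34201F4FD (r,kernel):
  L0 @0x10[13] → 0x1C007  P=1,RW=1,US=1,PS=0
  L1 @0x1C[16] → 0x1F007  P=1,RW=1,US=1,PS=0
  L2 @0x1F[31] → 0x23007  P=1,RW=1,US=1,PS=0
  ⇒ phys 0x234FD  [3 reads]
#4 VA=0x5C0401ABB (r,kernel):
  L0 @0x10[23] → 0x24007  P=1,RW=1,US=1,PS=0
  L1 @0x24[2] → 0x27007  P=1,RW=1,US=1,PS=0
  L2 @0x27[1] → 0x28007  P=1,RW=1,US=1,PS=0
  ⇒ phys 0x28ABB  [3 reads]
#5 VA=0xC30057D0 (r,kernel):
  L0 @0x10[3] → 0x2C007  P=1,RW=1,US=1,PS=0
  L1 @0x2C[24] → 0x2D007  P=1,RW=1,US=1,PS=0
  L2 @0x2D[5] → 0x31007  P=1,RW=1,US=1,PS=0
  ⇒ phys 0x317D0  [3 reads]

Entries read for #1: 1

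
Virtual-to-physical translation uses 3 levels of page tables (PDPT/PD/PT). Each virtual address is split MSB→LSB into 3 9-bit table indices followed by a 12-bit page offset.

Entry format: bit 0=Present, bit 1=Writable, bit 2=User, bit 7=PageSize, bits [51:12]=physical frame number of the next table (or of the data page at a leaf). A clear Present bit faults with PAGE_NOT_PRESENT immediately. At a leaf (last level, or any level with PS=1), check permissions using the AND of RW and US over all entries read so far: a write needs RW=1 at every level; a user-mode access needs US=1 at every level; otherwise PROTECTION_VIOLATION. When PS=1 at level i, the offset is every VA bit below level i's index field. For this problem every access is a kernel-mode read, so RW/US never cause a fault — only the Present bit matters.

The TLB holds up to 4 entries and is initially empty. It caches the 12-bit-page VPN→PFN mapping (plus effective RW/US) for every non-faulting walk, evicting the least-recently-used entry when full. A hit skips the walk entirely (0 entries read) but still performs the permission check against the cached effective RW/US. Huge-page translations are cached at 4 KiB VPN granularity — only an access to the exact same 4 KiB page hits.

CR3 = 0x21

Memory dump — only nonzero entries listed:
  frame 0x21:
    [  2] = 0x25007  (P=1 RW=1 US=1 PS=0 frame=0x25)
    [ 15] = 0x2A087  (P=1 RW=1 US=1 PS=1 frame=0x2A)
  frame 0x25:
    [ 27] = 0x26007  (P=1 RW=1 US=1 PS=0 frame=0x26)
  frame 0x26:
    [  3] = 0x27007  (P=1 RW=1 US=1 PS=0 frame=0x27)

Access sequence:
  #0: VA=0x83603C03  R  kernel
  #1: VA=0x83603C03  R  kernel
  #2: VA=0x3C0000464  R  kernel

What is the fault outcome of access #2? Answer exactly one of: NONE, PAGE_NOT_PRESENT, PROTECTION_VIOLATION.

Walk each access:
#0 VA=0x83603C03 (r,kernel):
  L0: frame=0x21 idx=2 entry=0x25007 [P=1 RW=1 US=1 PS=0]
  L1: frame=0x25 idx=27 entry=0x26007 [P=1 RW=1 US=1 PS=0]
  L2: frame=0x26 idx=3 entry=0x27007 [P=1 RW=1 US=1 PS=0]
  ⇒ phys 0x27C03  [3 reads]
#1 VA=0x83603C03 (r,kernel):
  TLB hit vpn=0x83603 → PA=0x27C03
#2 VA=0x3C0000464 (r,kernel):
  L0: frame=0x21 idx=15 entry=0x2A087 [P=1 RW=1 US=1 PS=1]
  ⇒ phys 0x2A464 (huge @L0)  [1 reads]

Access #2 fault: NONE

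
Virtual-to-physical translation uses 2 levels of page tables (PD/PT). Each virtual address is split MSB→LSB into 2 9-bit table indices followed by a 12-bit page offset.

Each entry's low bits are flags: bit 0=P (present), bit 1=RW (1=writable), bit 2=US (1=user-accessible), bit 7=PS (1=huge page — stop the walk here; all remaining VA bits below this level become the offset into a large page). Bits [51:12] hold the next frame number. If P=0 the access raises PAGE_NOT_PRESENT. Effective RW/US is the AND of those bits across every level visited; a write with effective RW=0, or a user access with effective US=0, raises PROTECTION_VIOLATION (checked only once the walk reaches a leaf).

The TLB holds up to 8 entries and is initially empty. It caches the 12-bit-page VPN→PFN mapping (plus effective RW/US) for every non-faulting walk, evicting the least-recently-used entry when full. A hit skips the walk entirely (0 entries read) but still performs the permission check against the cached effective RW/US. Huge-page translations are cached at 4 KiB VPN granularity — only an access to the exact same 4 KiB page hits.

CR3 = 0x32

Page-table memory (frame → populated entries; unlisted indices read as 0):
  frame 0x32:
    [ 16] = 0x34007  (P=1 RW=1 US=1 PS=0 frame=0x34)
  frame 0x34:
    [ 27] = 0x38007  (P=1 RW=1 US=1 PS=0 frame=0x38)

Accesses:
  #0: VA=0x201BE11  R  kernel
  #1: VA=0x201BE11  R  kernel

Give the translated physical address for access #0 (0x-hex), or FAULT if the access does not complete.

Walk each access:
#0 VA=0x201BE11 (r,kernel):
  L0 @0x32[16] → 0x34007  P=1,RW=1,US=1,PS=0
  L1 @0x34[27] → 0x38007  P=1,RW=1,US=1,PS=0
  ⇒ phys 0x38E11  [2 reads]
#1 VA=0x201BE11 (r,kernel):
  TLB hit vpn=0x201B → PA=0x38E11

Access #0 PA: 0x38E11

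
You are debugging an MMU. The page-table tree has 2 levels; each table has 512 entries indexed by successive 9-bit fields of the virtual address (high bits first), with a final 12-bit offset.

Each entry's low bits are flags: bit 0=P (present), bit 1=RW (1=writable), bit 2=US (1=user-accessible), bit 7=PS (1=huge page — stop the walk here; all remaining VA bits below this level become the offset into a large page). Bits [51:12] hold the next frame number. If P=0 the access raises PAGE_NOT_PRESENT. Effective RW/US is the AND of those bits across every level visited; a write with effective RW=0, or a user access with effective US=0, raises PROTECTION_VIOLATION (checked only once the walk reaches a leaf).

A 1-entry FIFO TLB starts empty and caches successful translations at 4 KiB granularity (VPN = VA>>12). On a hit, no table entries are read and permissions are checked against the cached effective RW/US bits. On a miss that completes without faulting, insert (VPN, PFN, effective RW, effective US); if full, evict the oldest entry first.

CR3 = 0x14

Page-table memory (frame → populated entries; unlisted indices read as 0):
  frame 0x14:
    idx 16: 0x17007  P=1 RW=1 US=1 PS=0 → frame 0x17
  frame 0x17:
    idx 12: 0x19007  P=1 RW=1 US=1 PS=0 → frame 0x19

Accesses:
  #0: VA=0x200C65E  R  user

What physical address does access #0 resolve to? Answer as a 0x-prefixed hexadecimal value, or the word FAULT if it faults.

Walk each access:
#0 VA=0x200C65E (r,user):
  L0: frame=0x14 idx=16 entry=0x17007 [P=1 RW=1 US=1 PS=0]
  L1: frame=0x17 idx=12 entry=0x19007 [P=1 RW=1 US=1 PS=0]
  ⇒ phys 0x1965E  [2 reads]

Access #0 PA: 0x1965E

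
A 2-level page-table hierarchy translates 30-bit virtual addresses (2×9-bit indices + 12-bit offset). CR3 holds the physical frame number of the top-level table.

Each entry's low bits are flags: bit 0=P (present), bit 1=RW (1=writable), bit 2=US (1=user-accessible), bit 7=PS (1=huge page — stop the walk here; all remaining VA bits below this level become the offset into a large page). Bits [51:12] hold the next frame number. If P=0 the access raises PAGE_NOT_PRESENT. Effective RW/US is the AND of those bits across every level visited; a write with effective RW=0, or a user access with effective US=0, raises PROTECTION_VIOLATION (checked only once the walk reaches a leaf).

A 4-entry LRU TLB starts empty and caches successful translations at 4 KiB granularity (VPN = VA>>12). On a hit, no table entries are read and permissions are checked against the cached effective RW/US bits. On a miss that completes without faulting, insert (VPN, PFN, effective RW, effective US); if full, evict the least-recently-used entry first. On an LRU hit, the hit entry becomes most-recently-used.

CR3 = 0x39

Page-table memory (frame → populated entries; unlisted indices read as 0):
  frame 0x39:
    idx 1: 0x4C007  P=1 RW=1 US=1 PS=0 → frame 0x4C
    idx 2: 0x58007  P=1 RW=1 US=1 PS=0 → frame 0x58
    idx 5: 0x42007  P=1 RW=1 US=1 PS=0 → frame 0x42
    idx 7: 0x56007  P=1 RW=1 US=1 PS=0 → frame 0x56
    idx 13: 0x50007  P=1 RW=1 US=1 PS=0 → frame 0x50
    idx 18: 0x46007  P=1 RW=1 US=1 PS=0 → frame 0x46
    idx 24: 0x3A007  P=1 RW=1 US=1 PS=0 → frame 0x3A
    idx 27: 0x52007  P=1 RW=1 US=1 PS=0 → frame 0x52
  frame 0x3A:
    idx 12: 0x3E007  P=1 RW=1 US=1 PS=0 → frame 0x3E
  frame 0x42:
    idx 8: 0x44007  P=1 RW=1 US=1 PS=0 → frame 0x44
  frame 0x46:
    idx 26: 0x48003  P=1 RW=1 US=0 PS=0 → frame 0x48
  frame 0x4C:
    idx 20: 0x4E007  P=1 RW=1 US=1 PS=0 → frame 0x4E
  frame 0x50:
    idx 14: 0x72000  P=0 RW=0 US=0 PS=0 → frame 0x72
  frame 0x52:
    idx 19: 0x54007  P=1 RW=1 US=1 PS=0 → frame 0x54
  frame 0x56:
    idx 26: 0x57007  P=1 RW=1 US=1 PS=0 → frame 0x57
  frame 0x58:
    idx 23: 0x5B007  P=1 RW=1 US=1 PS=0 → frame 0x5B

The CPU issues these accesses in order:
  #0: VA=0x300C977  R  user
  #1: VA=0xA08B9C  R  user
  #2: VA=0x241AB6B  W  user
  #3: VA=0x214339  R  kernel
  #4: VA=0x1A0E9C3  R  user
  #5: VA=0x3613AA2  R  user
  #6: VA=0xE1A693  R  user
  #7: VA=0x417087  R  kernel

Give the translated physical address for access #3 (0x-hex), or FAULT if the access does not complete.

Per-access translation:
#0 VA=0x300C977 (r,user):
  lvl0: tbl 0x39, slot 24 ⇒ 0x3A007 (P1/RW1/US1/PS0)
  lvl1: tbl 0x3A, slot 12 ⇒ 0x3E007 (P1/RW1/US1/PS0)
  ✓ 0x3E977  — 2 lookups
#1 VA=0xA08B9C (r,user):
  lvl0: tbl 0x39, slot 5 ⇒ 0x42007 (P1/RW1/US1/PS0)
  lvl1: tbl 0x42, slot 8 ⇒ 0x44007 (P1/RW1/US1/PS0)
  ✓ 0x44B9C  — 2 lookups
#2 VA=0x241AB6B (w,user):
  lvl0: tbl 0x39, slot 18 ⇒ 0x46007 (P1/RW1/US1/PS0)
  lvl1: tbl 0x46, slot 26 ⇒ 0x48003 (P1/RW1/US0/PS0)
  → PROTECTION_VIOLATION  (2 entries read)
#3 VA=0x214339 (r,kernel):
  lvl0: tbl 0x39, slot 1 ⇒ 0x4C007 (P1/RW1/US1/PS0)
  lvl1: tbl 0x4C, slot 20 ⇒ 0x4E007 (P1/RW1/US1/PS0)
  ✓ 0x4E339  — 2 lookups
#4 VA=0x1A0E9C3 (r,user):
  lvl0: tbl 0x39, slot 13 ⇒ 0x50007 (P1/RW1/US1/PS0)
  lvl1: tbl 0x50, slot 14 ⇒ 0x72000 (P0/RW0/US0/PS0)
  → PAGE_NOT_PRESENT  (2 entries read)
#5 VA=0x3613AA2 (r,user):
  lvl0: tbl 0x39, slot 27 ⇒ 0x52007 (P1/RW1/US1/PS0)
  lvl1: tbl 0x52, slot 19 ⇒ 0x54007 (P1/RW1/US1/PS0)
  ✓ 0x54AA2  — 2 lookups
#6 VA=0xE1A693 (r,user):
  lvl0: tbl 0x39, slot 7 ⇒ 0x56007 (P1/RW1/US1/PS0)
  lvl1: tbl 0x56, slot 26 ⇒ 0x57007 (P1/RW1/US1/PS0)
  ✓ 0x57693  — 2 lookups
#7 VA=0x417087 (r,kernel):
  lvl0: tbl 0x39, slot 2 ⇒ 0x58007 (P1/RW1/US1/PS0)
  lvl1: tbl 0x58, slot 23 ⇒ 0x5B007 (P1/RW1/US1/PS0)
  ✓ 0x5B087  — 2 lookups

Access #3 PA: 0x4E339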